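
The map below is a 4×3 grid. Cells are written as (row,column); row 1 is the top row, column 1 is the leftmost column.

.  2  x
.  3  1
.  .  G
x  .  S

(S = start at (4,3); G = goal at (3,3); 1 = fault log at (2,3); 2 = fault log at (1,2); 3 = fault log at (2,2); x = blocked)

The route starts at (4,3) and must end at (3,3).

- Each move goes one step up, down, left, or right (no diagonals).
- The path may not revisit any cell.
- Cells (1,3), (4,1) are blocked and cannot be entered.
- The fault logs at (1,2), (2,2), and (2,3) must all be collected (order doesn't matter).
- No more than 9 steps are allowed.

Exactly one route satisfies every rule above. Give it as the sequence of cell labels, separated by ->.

(4,3) -> (4,2) -> (3,2) -> (3,1) -> (2,1) -> (1,1) -> (1,2) -> (2,2) -> (2,3) -> (3,3)

Any route must reach (1,2), (2,2), and (2,3) and still end at (3,3) within 9 moves, so the order of the required stops is forced.
Route from (4,3): left to (4,2), up to (3,2), left to (3,1), 2× up (reaching (1,1)), right to (1,2), down to (2,2), right to (2,3), down to (3,3) — 9 moves in all.
Check: all required cells visited; 9 ≤ 9 moves.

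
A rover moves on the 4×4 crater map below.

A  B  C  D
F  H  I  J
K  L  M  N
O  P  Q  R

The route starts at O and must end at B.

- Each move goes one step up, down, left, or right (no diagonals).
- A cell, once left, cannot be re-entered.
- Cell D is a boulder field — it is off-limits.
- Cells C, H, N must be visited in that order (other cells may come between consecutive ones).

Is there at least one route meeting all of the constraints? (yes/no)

Ignoring the required order, 7 revisit-free routes from O to B pass through all of C, H, and N; the waypoint orders that occur are H → N → C (5); N → H → C (2) — never C → H → N.

no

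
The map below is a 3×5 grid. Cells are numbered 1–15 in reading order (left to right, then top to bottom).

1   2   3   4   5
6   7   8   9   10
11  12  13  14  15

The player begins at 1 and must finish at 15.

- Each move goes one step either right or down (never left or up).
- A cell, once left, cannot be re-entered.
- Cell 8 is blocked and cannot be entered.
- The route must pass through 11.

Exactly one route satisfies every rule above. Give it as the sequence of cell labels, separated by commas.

1, 6, 11, 12, 13, 14, 15

Moves only go right or down, so the column and row indices never decrease.
Route from 1: 2× down (reaching 11), 4× right (reaching 15) — 6 moves in all.
Check: all required cells visited.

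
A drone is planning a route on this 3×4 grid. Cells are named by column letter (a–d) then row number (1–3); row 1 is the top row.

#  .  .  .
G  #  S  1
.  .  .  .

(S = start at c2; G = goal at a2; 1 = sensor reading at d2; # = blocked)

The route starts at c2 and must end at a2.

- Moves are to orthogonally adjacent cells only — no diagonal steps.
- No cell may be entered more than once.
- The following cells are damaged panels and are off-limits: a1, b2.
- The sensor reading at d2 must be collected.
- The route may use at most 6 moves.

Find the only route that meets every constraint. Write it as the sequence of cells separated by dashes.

c2 - d2 - d3 - c3 - b3 - a3 - a2

The budget equals the shortest possible length, so every move has to be on a shortest route through the required cells.
Route from c2: right 1 to d2, down 1 to d3, left 3 to a3, up 1 to a2 — 6 moves in all.
Check: all required cells visited; 6 ≤ 6 moves.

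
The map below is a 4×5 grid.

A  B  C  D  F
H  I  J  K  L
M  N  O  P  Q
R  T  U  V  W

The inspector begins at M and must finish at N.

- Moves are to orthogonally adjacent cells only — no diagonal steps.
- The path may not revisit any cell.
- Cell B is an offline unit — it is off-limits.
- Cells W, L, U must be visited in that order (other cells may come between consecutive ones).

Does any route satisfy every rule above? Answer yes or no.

Ignoring the required order, 35 revisit-free routes from M to N pass through all of W, L, and U; the waypoint orders that occur are U → W → L (19); L → W → U (16) — never W → L → U.

no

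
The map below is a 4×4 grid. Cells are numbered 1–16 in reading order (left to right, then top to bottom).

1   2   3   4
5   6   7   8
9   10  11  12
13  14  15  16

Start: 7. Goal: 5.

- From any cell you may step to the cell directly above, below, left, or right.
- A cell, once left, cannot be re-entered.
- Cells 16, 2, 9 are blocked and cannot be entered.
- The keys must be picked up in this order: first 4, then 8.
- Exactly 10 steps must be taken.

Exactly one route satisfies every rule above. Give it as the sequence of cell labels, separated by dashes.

The waypoints must appear in the order 4, 8, with no cell reused.
Route from 7: up to 3, right to 4, 2× down (reaching 12), left to 11, down to 15, left to 14, 2× up (reaching 6), left to 5 — 10 moves in all.
Check: order respected (4 at step 2, 8 at step 3); 10 moves as required.

7 - 3 - 4 - 8 - 12 - 11 - 15 - 14 - 10 - 6 - 5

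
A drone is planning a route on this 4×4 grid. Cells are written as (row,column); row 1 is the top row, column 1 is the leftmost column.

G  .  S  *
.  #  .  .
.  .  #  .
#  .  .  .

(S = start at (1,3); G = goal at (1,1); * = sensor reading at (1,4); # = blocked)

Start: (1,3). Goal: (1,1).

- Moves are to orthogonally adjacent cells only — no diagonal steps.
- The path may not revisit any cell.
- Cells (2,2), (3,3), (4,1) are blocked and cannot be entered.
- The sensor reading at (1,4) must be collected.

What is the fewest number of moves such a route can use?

10

Any route passes through (1,4) somewhere between (1,3) and (1,1). Summing Manhattan distances along the two legs ((1,3) → (1,4) → (1,1)) gives a lower bound of 1 + 3 = 4 moves.
The shortest route satisfying every rule uses 10 moves: (1,3) → (1,4) → (2,4) → (3,4) → (4,4) → (4,3) → (4,2) → (3,2) → (3,1) → (2,1) → (1,1).
The bound of 4 isn't tight here; checking systematically, no route of length 4 through 9 satisfies every constraint (on a 4-connected grid the length of any start-to-goal walk has the same parity as the Manhattan bound, so only lengths 4, 6, 8, … need checking), so 10 is the minimum.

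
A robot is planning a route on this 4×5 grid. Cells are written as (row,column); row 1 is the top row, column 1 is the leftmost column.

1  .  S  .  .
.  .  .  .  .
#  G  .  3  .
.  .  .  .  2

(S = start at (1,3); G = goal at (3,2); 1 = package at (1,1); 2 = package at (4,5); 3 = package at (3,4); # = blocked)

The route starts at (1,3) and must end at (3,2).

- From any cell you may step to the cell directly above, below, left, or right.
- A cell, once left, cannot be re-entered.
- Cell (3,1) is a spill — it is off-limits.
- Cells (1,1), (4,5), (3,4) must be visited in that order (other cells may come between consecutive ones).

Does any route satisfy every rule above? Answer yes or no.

yes

One route that works: (1,3) → (1,2) → (1,1) → (2,1) → (2,2) → (2,3) → (2,4) → (2,5) → (3,5) → (4,5) → (4,4) → (3,4) → (3,3) → (3,2).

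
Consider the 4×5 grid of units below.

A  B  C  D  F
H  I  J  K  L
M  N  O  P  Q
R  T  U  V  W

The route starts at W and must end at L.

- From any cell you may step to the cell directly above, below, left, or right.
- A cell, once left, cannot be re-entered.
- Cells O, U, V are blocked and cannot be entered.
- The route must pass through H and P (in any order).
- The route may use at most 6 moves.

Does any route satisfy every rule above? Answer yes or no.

Even ignoring the no-revisit rule, getting from W to L, taking the cheapest ordering W → P → H → L needs at least 2 + 4 + 4 = 10 moves (Manhattan distance per leg), which exceeds the 6-move limit.

no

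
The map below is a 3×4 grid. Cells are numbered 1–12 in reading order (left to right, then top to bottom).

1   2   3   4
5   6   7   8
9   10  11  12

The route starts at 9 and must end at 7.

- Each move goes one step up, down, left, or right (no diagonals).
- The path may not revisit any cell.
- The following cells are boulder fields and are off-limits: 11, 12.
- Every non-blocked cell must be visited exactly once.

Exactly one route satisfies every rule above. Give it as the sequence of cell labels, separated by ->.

Need to visit all 10 open cells exactly once, starting at 9 and ending at 7.
Route from 9: right to 10, up to 6, left to 5, up to 1, 3× right (reaching 4), down to 8, left to 7 — 9 moves in all.
Check: all 10 open cells covered.

9 -> 10 -> 6 -> 5 -> 1 -> 2 -> 3 -> 4 -> 8 -> 7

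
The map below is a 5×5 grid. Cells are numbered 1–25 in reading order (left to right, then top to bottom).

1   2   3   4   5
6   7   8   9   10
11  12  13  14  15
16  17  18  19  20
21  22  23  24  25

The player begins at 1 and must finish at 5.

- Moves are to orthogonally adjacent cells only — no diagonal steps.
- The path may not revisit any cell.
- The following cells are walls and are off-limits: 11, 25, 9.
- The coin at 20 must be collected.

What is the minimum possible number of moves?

10

Any route passes through 20 somewhere between 1 and 5. Summing Manhattan distances along the two legs (1 → 20 → 5) gives a lower bound of 7 + 3 = 10 moves.
A route of 10 moves achieves this: 1 → 6 → 7 → 12 → 17 → 18 → 19 → 20 → 15 → 10 → 5.
Since 10 matches the lower bound, it is optimal.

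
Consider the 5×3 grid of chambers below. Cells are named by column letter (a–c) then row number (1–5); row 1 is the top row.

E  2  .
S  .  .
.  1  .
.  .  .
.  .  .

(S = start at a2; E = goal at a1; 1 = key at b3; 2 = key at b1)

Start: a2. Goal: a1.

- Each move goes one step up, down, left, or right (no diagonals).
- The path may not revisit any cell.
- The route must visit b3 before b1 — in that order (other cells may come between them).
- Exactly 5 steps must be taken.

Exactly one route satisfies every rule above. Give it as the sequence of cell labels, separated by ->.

a2 -> a3 -> b3 -> b2 -> b1 -> a1

The waypoints must appear in the order b3, b1, with no cell reused.
Route from a2: down 1 to a3, right 1 to b3, up 2 to b1, left 1 to a1 — 5 moves in all.
Check: order respected (1 at step 2, 2 at step 4); 5 moves as required.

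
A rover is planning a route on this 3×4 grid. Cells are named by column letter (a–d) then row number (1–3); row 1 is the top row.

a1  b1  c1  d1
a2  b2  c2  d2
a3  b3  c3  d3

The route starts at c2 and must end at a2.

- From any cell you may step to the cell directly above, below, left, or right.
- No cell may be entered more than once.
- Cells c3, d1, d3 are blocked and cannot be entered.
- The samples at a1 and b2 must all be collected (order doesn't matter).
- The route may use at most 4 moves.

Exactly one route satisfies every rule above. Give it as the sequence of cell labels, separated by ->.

The 4-move cap with required stops at a1, b2 leaves no slack for detours.
Route from c2: left to b2, up to b1, left to a1, down to a2 — 4 moves in all.
Check: all required cells visited; 4 ≤ 4 moves.

c2 -> b2 -> b1 -> a1 -> a2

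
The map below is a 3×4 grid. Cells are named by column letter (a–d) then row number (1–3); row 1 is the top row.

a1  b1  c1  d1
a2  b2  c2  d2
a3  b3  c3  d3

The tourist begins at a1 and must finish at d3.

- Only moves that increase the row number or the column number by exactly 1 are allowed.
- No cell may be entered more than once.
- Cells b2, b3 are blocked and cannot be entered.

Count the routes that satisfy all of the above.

3

A right/down-only route from a1 to d3 makes exactly 2 down-moves and 3 right-moves in some order.
With no other constraints that would be C(5,2) = 10 routes.
Subtract routes through each blocked cell (inclusion–exclusion for overlaps): − through b2: 6 − through b3: 3 + through b2&b3: 2 → 3.
That gives 3 routes.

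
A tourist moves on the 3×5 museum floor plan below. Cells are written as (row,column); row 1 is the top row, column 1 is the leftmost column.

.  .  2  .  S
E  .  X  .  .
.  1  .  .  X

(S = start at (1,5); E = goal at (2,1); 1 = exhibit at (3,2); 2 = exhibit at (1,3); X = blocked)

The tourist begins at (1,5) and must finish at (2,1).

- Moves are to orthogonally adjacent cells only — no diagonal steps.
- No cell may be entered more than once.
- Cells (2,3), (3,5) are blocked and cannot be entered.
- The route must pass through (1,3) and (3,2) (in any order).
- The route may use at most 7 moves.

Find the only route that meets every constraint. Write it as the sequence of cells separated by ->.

Any route must reach (1,3) and (3,2) and still end at (2,1) within 7 moves, so the order of the required stops is forced.
Route from (1,5): 3× left (reaching (1,2)), 2× down (reaching (3,2)), left to (3,1), up to (2,1) — 7 moves in all.
Check: all required cells visited; 7 ≤ 7 moves.

(1,5) -> (1,4) -> (1,3) -> (1,2) -> (2,2) -> (3,2) -> (3,1) -> (2,1)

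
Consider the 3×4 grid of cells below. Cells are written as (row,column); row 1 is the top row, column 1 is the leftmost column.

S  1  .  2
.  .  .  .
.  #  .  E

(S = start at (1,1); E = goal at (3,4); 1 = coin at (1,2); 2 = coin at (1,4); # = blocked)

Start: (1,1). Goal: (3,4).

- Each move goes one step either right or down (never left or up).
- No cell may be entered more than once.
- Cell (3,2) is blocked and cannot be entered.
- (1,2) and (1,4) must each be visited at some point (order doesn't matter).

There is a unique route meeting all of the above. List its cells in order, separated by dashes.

(1,1) - (1,2) - (1,3) - (1,4) - (2,4) - (3,4)

Moves only go right or down, so the column and row indices never decrease.
Route from (1,1): 3× right (reaching (1,4)), 2× down (reaching (3,4)) — 5 moves in all.
Check: all required cells visited.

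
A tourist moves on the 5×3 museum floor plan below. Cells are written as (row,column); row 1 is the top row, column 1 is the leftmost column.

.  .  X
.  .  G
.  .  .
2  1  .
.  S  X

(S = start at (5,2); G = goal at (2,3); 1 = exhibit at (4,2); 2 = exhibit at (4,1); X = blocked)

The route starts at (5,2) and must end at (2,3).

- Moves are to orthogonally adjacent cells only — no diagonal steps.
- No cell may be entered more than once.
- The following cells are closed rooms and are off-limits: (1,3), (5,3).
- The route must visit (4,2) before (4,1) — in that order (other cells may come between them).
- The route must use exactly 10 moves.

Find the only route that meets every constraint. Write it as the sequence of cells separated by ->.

The waypoints must appear in the order (4,2), (4,1), with no cell reused.
Route from (5,2): up 1 to (4,2), left 1 to (4,1), up 3 to (1,1), right 1 to (1,2), down 2 to (3,2), right 1 to (3,3), up 1 to (2,3) — 10 moves in all.
Check: order respected (1 at step 1, 2 at step 2); 10 moves as required.

(5,2) -> (4,2) -> (4,1) -> (3,1) -> (2,1) -> (1,1) -> (1,2) -> (2,2) -> (3,2) -> (3,3) -> (2,3)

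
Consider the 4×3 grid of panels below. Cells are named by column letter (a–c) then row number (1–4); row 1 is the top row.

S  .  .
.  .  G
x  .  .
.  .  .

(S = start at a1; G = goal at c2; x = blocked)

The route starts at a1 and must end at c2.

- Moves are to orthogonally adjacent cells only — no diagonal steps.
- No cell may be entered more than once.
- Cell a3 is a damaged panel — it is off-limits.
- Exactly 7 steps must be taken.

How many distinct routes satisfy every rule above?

2

Need simple routes of exactly 7 moves from a1 to c2 (Manhattan distance 3, so 2 moves are spent on a detour and 2 undoing it).
Enumerating: a1 a2 b2 b3 b4 c4 c3 c2 | a1 b1 b2 b3 b4 c4 c3 c2.
That gives 2 routes.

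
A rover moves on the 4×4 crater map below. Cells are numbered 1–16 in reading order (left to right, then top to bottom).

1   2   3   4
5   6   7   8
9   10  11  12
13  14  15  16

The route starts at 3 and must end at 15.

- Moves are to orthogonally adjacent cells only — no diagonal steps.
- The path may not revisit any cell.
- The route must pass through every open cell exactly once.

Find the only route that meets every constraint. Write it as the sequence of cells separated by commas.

Need to visit all 16 open cells exactly once, starting at 3 and ending at 15.
Cell 16 has only two open neighbours (12 and 15), so the path must pass straight through it: one of those is the cell it's entered from and the other is where it exits.
Route from 3: right 1 to 4, down 1 to 8, left 2 to 6, up 1 to 2, left 1 to 1, down 3 to 13, right 1 to 14, up 1 to 10, right 2 to 12, down 1 to 16, left 1 to 15 — 15 moves in all.
Check: all 16 open cells covered.

3, 4, 8, 7, 6, 2, 1, 5, 9, 13, 14, 10, 11, 12, 16, 15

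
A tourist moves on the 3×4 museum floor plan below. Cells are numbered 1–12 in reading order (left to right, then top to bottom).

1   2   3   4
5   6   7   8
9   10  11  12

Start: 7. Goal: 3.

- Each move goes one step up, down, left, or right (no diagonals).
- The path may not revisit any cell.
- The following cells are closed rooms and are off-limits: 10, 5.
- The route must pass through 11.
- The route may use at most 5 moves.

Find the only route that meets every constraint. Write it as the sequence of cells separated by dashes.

Any route must reach 11 and still end at 3 within 5 moves, so the order of the required stops is forced.
Route from 7: down to 11, right to 12, 2× up (reaching 4), left to 3 — 5 moves in all.
Check: all required cells visited; 5 ≤ 5 moves.

7 - 11 - 12 - 8 - 4 - 3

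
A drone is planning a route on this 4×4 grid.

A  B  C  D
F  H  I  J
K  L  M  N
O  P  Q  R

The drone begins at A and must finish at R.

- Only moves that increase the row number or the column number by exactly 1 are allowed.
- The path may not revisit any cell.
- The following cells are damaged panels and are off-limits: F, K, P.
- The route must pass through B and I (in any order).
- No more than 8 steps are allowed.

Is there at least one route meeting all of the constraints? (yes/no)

One route that works: A → B → H → I → M → Q → R.

yes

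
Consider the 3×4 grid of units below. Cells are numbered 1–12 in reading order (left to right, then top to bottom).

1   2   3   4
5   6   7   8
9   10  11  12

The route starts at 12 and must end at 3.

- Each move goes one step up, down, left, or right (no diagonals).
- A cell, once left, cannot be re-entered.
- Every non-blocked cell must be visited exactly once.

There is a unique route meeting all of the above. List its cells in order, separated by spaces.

12 11 10 9 5 1 2 6 7 8 4 3

Need to visit all 12 open cells exactly once, starting at 12 and ending at 3.
Cell 4 has only two open neighbours (8 and 3), so the path must pass straight through it: one of those is the cell it's entered from and the other is where it exits.
Route from 12: left 3 to 9, up 2 to 1, right 1 to 2, down 1 to 6, right 2 to 8, up 1 to 4, left 1 to 3 — 11 moves in all.
Check: all 12 open cells covered.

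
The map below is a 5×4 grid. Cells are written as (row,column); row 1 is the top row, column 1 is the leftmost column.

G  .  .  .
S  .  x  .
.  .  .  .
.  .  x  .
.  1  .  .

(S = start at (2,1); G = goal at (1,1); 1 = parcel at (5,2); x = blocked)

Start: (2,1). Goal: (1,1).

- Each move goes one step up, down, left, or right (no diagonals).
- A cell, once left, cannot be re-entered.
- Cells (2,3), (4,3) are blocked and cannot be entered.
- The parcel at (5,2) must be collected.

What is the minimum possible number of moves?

9

Any route passes through (5,2) somewhere between (2,1) and (1,1). Summing Manhattan distances along the two legs ((2,1) → (5,2) → (1,1)) gives a lower bound of 4 + 5 = 9 moves.
A route of 9 moves achieves this: (2,1) → (3,1) → (4,1) → (5,1) → (5,2) → (4,2) → (3,2) → (2,2) → (1,2) → (1,1).
Since 9 matches the lower bound, it is optimal.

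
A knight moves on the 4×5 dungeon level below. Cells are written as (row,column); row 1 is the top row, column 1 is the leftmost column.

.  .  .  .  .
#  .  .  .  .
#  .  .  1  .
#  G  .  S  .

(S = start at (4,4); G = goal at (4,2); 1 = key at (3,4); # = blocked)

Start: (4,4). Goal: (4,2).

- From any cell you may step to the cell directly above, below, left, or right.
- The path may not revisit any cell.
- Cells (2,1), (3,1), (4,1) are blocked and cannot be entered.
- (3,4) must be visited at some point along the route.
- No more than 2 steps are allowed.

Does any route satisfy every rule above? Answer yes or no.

Even ignoring the no-revisit rule, getting from (4,4) to (4,2) via (3,4) needs at least 1 + 3 = 4 moves (Manhattan distance per leg), which exceeds the 2-move limit.

no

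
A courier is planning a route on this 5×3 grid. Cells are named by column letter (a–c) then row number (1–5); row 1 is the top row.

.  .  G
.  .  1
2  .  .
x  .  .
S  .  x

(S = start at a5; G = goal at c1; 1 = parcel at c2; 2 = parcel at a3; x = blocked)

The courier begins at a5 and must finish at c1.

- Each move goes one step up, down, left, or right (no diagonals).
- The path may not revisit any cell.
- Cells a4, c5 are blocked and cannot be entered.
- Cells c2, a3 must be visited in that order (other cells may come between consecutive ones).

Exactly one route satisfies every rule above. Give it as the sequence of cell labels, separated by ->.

The waypoints must appear in the order c2, a3, with no cell reused.
Route from a5: right to b5, up to b4, right to c4, 2× up (reaching c2), left to b2, down to b3, left to a3, 2× up (reaching a1), 2× right (reaching c1) — 12 moves in all.
Check: order respected (1 at step 5, 2 at step 8).

a5 -> b5 -> b4 -> c4 -> c3 -> c2 -> b2 -> b3 -> a3 -> a2 -> a1 -> b1 -> c1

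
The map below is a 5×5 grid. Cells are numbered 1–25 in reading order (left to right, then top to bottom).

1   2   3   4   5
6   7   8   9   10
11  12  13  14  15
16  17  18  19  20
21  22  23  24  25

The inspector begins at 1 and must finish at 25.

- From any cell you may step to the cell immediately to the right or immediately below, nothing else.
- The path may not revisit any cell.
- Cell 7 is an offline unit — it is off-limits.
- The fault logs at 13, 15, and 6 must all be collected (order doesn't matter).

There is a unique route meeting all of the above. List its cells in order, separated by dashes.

Moves only go right or down, so the column and row indices never decrease.
Route from 1: down 2 to 11, right 4 to 15, down 2 to 25 — 8 moves in all.
Check: all required cells visited.

1 - 6 - 11 - 12 - 13 - 14 - 15 - 20 - 25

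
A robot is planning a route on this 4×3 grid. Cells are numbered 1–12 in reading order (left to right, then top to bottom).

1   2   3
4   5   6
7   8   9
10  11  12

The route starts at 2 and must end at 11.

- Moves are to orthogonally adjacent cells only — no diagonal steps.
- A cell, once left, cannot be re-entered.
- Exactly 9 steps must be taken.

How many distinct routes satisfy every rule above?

Need simple routes of exactly 9 moves from 2 to 11 (Manhattan distance 3, so 3 moves are spent on a detour and 3 undoing it).
Enumerating: 2 1 4 7 8 5 6 9 12 11 | 2 1 4 5 6 9 8 7 10 11 | 2 3 6 9 8 5 4 7 10 11 | 2 3 6 5 4 7 8 9 12 11.
That gives 4 routes.

4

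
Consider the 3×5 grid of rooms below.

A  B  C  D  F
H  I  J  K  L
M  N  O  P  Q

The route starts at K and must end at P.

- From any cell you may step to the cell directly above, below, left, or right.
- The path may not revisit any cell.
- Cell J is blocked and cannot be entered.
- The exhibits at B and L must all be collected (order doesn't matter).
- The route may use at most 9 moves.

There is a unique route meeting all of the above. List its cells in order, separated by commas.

K, L, F, D, C, B, I, N, O, P

The 9-move cap with required stops at B, L leaves no slack for detours.
Route from K: right 1 to L, up 1 to F, left 3 to B, down 2 to N, right 2 to P — 9 moves in all.
Check: all required cells visited; 9 ≤ 9 moves.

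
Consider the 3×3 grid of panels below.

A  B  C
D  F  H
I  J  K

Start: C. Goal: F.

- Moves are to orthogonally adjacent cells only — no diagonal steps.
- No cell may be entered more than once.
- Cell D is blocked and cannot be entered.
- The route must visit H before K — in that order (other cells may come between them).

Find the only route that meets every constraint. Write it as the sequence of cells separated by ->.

The waypoints must appear in the order H, K, with no cell reused.
Route from C: 2× down (reaching K), left to J, up to F — 4 moves in all.
Check: order respected (H at step 1, K at step 2).

C -> H -> K -> J -> F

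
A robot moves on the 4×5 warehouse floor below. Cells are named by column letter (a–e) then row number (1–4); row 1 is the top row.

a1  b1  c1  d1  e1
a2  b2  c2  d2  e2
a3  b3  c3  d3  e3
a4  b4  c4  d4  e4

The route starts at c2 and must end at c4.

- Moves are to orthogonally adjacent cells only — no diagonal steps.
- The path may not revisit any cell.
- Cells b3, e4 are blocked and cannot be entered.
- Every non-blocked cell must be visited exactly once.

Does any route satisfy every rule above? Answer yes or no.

no

Colour the cells like a checkerboard: each orthogonal step flips colour, so a Hamiltonian route alternates colours. Here there are 10 cells of one colour and 8 of the other, with start on the same colour as the goal — the counts and endpoints can't be arranged into an alternating sequence of length 18, so no Hamiltonian route exists.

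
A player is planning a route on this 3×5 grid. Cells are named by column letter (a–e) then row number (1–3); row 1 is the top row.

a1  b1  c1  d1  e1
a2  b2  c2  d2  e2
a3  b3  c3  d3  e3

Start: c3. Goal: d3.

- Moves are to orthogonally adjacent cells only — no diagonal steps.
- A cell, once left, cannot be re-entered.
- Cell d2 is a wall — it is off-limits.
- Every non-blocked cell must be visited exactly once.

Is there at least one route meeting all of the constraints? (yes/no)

One route that works: c3 → c2 → b2 → b3 → a3 → a2 → a1 → b1 → c1 → d1 → e1 → e2 → e3 → d3.

yes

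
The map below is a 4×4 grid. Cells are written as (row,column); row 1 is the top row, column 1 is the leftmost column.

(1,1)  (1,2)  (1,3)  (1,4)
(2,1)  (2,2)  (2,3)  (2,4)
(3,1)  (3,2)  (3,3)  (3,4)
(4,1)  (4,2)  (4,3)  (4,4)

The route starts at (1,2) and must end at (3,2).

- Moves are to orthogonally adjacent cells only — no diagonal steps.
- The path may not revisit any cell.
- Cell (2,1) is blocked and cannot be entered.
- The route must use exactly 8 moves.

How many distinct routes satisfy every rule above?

Need simple routes of exactly 8 moves from (1,2) to (3,2) (Manhattan distance 2, so 3 moves are spent on a detour and 3 undoing it).
Branch systematically from the start, pruning whenever the remaining move budget drops below the Manhattan distance to (3,2) or differs from it in parity. Grouping the completions by first move — via (2,2): 6; via (1,3): 10 (no valid completion starts via (1,1)) — and summing: 6 + 10 = 16.
That gives 16 routes.

16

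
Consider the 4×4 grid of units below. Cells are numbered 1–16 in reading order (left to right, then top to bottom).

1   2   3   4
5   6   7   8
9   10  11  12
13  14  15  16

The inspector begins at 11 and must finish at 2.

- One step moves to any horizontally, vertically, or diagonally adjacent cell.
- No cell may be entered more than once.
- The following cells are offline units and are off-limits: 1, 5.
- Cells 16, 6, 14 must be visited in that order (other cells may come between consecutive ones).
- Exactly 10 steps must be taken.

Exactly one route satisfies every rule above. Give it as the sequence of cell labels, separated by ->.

The waypoints must appear in the order 16, 6, 14, with no cell reused.
Route from 11: down-right to 16, 2× up (reaching 8), up-left to 3, 2× down-left (reaching 9), down-right to 14, up to 10, up-right to 7, up-left to 2 — 10 moves in all.
Check: order respected (16 at step 1, 6 at step 5, 14 at step 7); 10 moves as required.

11 -> 16 -> 12 -> 8 -> 3 -> 6 -> 9 -> 14 -> 10 -> 7 -> 2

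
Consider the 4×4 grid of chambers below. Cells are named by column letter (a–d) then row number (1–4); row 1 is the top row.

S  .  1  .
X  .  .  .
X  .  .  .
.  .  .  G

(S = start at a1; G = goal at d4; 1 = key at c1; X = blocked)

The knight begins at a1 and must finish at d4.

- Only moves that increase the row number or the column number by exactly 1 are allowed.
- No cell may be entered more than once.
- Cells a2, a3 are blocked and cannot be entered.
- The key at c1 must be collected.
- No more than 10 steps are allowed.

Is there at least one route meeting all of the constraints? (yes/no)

yes

One route that works: a1 → b1 → c1 → c2 → c3 → c4 → d4.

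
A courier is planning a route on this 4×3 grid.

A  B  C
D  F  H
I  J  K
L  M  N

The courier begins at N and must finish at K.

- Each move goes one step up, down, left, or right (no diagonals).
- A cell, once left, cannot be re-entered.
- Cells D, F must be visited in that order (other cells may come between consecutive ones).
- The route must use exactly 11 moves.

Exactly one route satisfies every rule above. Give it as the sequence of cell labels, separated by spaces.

N M L I D A B C H F J K

The waypoints must appear in the order D, F, with no cell reused.
Route from N: 2× left (reaching L), 3× up (reaching A), 2× right (reaching C), down to H, left to F, down to J, right to K — 11 moves in all.
Check: order respected (D at step 4, F at step 9); 11 moves as required.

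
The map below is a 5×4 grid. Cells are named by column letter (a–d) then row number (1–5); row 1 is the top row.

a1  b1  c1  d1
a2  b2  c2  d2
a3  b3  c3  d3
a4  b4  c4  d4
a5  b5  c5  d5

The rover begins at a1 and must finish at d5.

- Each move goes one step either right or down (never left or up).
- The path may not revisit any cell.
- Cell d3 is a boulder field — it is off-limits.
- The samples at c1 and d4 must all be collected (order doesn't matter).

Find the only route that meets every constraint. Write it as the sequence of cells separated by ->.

Moves only go right or down, so the column and row indices never decrease.
Route from a1: 2× right (reaching c1), 3× down (reaching c4), right to d4, down to d5 — 7 moves in all.
Check: all required cells visited.

a1 -> b1 -> c1 -> c2 -> c3 -> c4 -> d4 -> d5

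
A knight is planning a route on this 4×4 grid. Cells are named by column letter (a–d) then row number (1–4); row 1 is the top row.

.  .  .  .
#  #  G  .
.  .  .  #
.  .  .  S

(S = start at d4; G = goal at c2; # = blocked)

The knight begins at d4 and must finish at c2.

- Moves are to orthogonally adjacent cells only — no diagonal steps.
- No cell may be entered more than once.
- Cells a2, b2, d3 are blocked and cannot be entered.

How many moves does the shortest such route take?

3

The Manhattan distance from d4 to c2 is |4−2| + |4−3| = 3, so at least 3 moves are needed.
A route of 3 moves achieves this: d4 → c4 → c3 → c2.
Since 3 matches the lower bound, it is optimal.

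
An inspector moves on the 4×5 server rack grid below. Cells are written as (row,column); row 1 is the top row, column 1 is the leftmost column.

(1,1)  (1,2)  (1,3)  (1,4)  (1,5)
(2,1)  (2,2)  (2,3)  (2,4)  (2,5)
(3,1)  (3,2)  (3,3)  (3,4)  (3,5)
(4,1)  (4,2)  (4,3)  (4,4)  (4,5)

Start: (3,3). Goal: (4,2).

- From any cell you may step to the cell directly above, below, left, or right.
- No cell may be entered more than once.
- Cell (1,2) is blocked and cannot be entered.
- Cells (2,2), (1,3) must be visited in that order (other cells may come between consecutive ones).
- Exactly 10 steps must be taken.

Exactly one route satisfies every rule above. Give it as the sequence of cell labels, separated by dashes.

The waypoints must appear in the order (2,2), (1,3), with no cell reused.
Route from (3,3): left to (3,2), up to (2,2), right to (2,3), up to (1,3), right to (1,4), 3× down (reaching (4,4)), 2× left (reaching (4,2)) — 10 moves in all.
Check: order respected ((2,2) at step 2, (1,3) at step 4); 10 moves as required.

(3,3) - (3,2) - (2,2) - (2,3) - (1,3) - (1,4) - (2,4) - (3,4) - (4,4) - (4,3) - (4,2)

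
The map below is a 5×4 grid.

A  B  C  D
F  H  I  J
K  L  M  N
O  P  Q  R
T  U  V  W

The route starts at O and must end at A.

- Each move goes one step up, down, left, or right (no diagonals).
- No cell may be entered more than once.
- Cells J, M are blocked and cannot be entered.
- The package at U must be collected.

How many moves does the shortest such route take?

Any route passes through U somewhere between O and A. Summing Manhattan distances along the two legs (O → U → A) gives a lower bound of 2 + 5 = 7 moves.
A route of 7 moves achieves this: O → T → U → P → L → H → B → A.
Since 7 matches the lower bound, it is optimal.

7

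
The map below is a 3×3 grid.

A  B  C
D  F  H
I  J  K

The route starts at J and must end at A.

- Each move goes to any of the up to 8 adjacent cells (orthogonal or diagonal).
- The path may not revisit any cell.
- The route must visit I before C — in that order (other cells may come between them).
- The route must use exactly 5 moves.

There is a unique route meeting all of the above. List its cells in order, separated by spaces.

J I F C B A

The waypoints must appear in the order I, C, with no cell reused.
Route from J: left 1 to I, up-right 2 to C, left 2 to A — 5 moves in all.
Check: order respected (I at step 1, C at step 3); 5 moves as required.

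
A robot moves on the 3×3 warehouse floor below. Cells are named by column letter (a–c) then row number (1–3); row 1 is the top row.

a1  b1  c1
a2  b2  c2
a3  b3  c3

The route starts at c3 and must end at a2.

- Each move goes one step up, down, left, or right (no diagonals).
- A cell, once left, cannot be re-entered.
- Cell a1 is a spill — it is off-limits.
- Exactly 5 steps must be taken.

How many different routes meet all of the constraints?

Need simple routes of exactly 5 moves from c3 to a2 (Manhattan distance 3, so 1 moves are spent on a detour and 1 undoing it).
Enumerating: c3 c2 c1 b1 b2 a2 | c3 c2 b2 b3 a3 a2.
That gives 2 routes.

2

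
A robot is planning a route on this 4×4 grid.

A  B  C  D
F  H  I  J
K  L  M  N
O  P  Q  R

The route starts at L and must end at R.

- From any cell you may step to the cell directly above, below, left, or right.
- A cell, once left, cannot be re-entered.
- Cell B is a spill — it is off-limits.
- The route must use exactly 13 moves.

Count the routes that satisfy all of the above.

4

Need simple routes of exactly 13 moves from L to R (Manhattan distance 3, so 5 moves are spent on a detour and 5 undoing it).
Enumerating: L H F K O P Q M I C D J N R | L P O K F H I C D J N M Q R | L M Q P O K F H I C D J N R | L M N J D C I H F K O P Q R.
That gives 4 routes.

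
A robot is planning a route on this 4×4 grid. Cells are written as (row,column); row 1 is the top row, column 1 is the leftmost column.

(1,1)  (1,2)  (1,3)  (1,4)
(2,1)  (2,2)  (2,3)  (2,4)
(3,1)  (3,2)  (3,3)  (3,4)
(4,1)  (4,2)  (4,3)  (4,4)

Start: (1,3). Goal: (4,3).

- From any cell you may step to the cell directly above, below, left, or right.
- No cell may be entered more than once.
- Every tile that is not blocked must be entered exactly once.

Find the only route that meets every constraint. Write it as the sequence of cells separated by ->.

(1,3) -> (1,4) -> (2,4) -> (2,3) -> (2,2) -> (1,2) -> (1,1) -> (2,1) -> (3,1) -> (4,1) -> (4,2) -> (3,2) -> (3,3) -> (3,4) -> (4,4) -> (4,3)

Need to visit all 16 open cells exactly once, starting at (1,3) and ending at (4,3).
Route from (1,3): right to (1,4), down to (2,4), 2× left (reaching (2,2)), up to (1,2), left to (1,1), 3× down (reaching (4,1)), right to (4,2), up to (3,2), 2× right (reaching (3,4)), down to (4,4), left to (4,3) — 15 moves in all.
Check: all 16 open cells covered.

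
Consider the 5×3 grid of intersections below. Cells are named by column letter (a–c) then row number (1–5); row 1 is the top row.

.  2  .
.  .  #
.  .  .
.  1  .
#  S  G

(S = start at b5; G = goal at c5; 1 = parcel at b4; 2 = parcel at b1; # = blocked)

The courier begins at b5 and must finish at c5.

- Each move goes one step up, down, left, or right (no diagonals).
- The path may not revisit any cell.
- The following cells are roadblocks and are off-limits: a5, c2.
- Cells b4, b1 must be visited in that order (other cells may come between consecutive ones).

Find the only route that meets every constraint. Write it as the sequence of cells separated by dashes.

b5 - b4 - a4 - a3 - a2 - a1 - b1 - b2 - b3 - c3 - c4 - c5

The waypoints must appear in the order b4, b1, with no cell reused.
Route from b5: up 1 to b4, left 1 to a4, up 3 to a1, right 1 to b1, down 2 to b3, right 1 to c3, down 2 to c5 — 11 moves in all.
Check: order respected (1 at step 1, 2 at step 6).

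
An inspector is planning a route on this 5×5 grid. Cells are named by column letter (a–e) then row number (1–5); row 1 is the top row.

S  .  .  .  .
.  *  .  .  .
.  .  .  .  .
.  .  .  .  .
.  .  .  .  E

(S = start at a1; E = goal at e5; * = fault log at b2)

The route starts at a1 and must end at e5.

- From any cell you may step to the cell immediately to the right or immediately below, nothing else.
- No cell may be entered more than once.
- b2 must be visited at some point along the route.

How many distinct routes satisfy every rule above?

A right/down-only route from a1 to e5 makes exactly 4 down-moves and 4 right-moves in some order.
With no other constraints that would be C(8,4) = 70 routes.
Split at b2 and multiply the segment counts: a1→b2: 2; b2→e5: 20; product = 40.
That gives 40 routes.

40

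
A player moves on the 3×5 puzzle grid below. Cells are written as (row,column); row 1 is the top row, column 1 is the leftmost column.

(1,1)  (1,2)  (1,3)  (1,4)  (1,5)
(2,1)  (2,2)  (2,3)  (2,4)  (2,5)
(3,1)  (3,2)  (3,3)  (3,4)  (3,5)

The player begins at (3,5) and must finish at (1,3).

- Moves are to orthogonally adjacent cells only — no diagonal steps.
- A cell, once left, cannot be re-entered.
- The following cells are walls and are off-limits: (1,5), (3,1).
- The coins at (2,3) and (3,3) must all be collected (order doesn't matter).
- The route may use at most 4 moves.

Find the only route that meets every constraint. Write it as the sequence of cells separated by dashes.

The budget equals the shortest possible length, so every move has to be on a shortest route through the required cells.
Route from (3,5): 2× left (reaching (3,3)), 2× up (reaching (1,3)) — 4 moves in all.
Check: all required cells visited; 4 ≤ 4 moves.

(3,5) - (3,4) - (3,3) - (2,3) - (1,3)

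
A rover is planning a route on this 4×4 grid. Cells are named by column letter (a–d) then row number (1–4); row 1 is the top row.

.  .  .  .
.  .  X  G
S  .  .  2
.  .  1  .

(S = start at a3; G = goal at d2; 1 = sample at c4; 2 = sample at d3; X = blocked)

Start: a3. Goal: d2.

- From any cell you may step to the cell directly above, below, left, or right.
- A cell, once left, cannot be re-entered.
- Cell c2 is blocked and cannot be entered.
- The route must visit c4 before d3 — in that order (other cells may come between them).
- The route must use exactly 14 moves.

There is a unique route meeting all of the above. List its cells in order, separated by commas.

a3, a4, b4, c4, d4, d3, c3, b3, b2, a2, a1, b1, c1, d1, d2

The waypoints must appear in the order c4, d3, with no cell reused.
Route from a3: down to a4, 3× right (reaching d4), up to d3, 2× left (reaching b3), up to b2, left to a2, up to a1, 3× right (reaching d1), down to d2 — 14 moves in all.
Check: order respected (1 at step 3, 2 at step 5); 14 moves as required.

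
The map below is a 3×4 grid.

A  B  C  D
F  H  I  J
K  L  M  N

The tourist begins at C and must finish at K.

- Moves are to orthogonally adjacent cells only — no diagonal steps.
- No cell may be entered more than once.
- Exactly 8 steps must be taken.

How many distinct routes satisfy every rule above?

9

Need simple routes of exactly 8 moves from C to K (Manhattan distance 4, so 2 moves are spent on a detour and 2 undoing it).
Branch systematically from the start, pruning whenever the remaining move budget drops below the Manhattan distance to K or differs from it in parity. Grouping the completions by first move — via I: 2; via B: 2; via D: 5 — and summing: 2 + 2 + 5 = 9.
That gives 9 routes.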